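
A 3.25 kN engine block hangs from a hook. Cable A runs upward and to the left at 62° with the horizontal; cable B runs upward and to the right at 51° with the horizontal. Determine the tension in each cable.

T_A = 2.222 kN, T_B = 1.658 kN

ΣF_x = 0: −T_A·cos62° + T_B·cos51° = 0 → T_B = 0.745998·T_A.
ΣF_y = 0: T_A·sin62° + T_B·sin51° = 3.25.
Substitute: T_A·(0.882948 + 0.745998·0.777146) = 3.25 → T_A = 2.22192 ≈ 2.222 kN.
Then T_B = 0.745998 × 2.22192 = 1.658 kN.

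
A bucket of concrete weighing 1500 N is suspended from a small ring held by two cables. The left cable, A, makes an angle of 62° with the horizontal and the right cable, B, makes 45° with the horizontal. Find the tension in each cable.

ΣF_x = 0: −T_A·cos62° + T_B·cos45° = 0 → T_B = 0.663933·T_A.
ΣF_y = 0: T_A·sin62° + T_B·sin45° = 1500.
Substitute: T_A·(0.882948 + 0.663933·0.707107) = 1500 → T_A = 1109.12 ≈ 1109 N.
Then T_B = 0.663933 × 1109.12 = 736.4 N.

T_A = 1109 N, T_B = 736.4 N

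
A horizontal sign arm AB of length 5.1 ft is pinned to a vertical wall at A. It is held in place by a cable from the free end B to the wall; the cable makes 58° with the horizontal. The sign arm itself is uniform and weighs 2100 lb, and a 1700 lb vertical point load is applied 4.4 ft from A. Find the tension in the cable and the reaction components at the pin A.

ΣM about A: T·sin58°·5.1 − 2100·2.55 − 1700·4.4 = 0 → T = 12835/(5.1·0.848048) = 2967.6 ≈ 2968 lb.
ΣF_x = 0: A_x − T·cos58° = 0 → A_x = 2967.6 × 0.529919 = 1573 lb.
ΣF_y = 0: A_y + T·sin58° − 2100 − 1700 = 0 → A_y = 3800 − 2967.6 × 0.848048 = 1283 lb.

T = 2968 lb, A_x = 1573 lb, A_y = 1283 lb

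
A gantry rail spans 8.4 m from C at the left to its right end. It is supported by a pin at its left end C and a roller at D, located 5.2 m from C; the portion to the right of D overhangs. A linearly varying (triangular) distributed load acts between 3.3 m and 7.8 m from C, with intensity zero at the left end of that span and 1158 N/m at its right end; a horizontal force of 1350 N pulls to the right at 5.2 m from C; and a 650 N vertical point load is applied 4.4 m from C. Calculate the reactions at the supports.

C_x = -1350 N, C_y = -451.2 N, D_y = 3707 N

Resultant of the triangular load: ½ × 1158 × 4.5 = 2605.5 N, acting at 6.3 m from C (one-third of the span from the peak).
ΣM about C: D_y·5.2 − (½·1158·4.5)·6.3 − 650·4.4 = 0 → D_y = 19274.65/5.2 = 3706.66 ≈ 3707 N.
ΣF_y = 0: C_y + 3706.66 − ½·1158·4.5 − 650 = 0 → C_y = -451.2 N.
ΣF_x = 0: C_x + 1350 = 0 → C_x = -1350 N.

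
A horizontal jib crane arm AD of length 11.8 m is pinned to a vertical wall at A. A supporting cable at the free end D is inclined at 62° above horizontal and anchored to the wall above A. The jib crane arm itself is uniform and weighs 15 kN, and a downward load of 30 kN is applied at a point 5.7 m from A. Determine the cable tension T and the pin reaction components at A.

T = 24.91 kN, A_x = 11.69 kN, A_y = 23.01 kN

ΣM about A: T·sin62°·11.8 − 15·5.9 − 30·5.7 = 0 → T = 259.5/(11.8·0.882948) = 24.9069 ≈ 24.91 kN.
ΣF_x = 0: A_x − T·cos62° = 0 → A_x = 24.9069 × 0.469472 = 11.69 kN.
ΣF_y = 0: A_y + T·sin62° − 15 − 30 = 0 → A_y = 45 − 24.9069 × 0.882948 = 23.01 kN.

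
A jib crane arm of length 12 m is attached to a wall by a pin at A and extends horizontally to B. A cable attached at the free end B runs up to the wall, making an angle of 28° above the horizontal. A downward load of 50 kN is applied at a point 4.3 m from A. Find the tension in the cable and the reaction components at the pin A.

T = 38.16 kN, A_x = 33.70 kN, A_y = 32.08 kN

ΣM about A: T·sin28°·12 − 50·4.3 = 0 → T = 215/(12·0.469472) = 38.1634 ≈ 38.16 kN.
ΣF_x = 0: A_x − T·cos28° = 0 → A_x = 38.1634 × 0.882948 = 33.70 kN.
ΣF_y = 0: A_y + T·sin28° − 50 = 0 → A_y = 50 − 38.1634 × 0.469472 = 32.08 kN.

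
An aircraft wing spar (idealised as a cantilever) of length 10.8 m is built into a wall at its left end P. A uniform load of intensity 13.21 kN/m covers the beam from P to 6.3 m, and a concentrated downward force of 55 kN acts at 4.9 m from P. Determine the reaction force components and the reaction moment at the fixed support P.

P_x = 0, P_y = 138.2 kN, M_P = 531.7 kN·m

Resultant of the distributed load: 13.21 × 6.3 = 83.223 kN at 3.15 m from P.
ΣF_x = 0: P_x = 0.
ΣF_y = 0: P_y − 13.21·6.3 − 55 = 0 → P_y = 138.2 kN.
ΣM about P: M_P − (13.21·6.3)·3.15 − 55·4.9 = 0 → M_P = 531.7 kN·m.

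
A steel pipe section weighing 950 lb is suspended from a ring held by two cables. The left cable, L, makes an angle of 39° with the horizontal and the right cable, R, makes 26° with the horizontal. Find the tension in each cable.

T_L = 942.1 lb, T_R = 814.6 lb

ΣF_x = 0: −T_L·cos39° + T_R·cos26° = 0 → T_R = 0.864654·T_L.
ΣF_y = 0: T_L·sin39° + T_R·sin26° = 950.
Substitute: T_L·(0.62932 + 0.864654·0.438371) = 950 → T_L = 942.125 ≈ 942.1 lb.
Then T_R = 0.864654 × 942.125 = 814.6 lb.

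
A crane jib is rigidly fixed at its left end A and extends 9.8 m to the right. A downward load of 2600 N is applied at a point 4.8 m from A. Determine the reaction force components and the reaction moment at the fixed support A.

A_x = 0, A_y = 2600 N, M_A = 12480 N·m

ΣF_x = 0: A_x = 0.
ΣF_y = 0: A_y − 2600 = 0 → A_y = 2600 N.
ΣM about A: M_A − 2600·4.8 = 0 → M_A = 12480 N·m.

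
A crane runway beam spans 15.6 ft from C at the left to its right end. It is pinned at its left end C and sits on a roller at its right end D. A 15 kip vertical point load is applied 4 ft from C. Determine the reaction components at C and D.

C_x = 0, C_y = 11.15 kip, D_y = 3.846 kip

Taking moments about C: D_y·15.6 − 15·4 = 0 → D_y = 60/15.6 = 3.84615 ≈ 3.846 kip.
ΣF_y = 0: C_y + 3.84615 − 15 = 0 → C_y = 11.15 kip.
ΣF_x = 0: no horizontal applied forces, so C_x = 0.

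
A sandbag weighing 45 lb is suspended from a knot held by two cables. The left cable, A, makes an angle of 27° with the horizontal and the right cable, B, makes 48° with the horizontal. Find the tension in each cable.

T_A = 31.17 lb, T_B = 41.51 lb

ΣF_x = 0: −T_A·cos27° + T_B·cos48° = 0 → T_B = 1.33159·T_A.
ΣF_y = 0: T_A·sin27° + T_B·sin48° = 45.
Substitute: T_A·(0.45399 + 1.33159·0.743145) = 45 → T_A = 31.1731 ≈ 31.17 lb.
Then T_B = 1.33159 × 31.1731 = 41.51 lb.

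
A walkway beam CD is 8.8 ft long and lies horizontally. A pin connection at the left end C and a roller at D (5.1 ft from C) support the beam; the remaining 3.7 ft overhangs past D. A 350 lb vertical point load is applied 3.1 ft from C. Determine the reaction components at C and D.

C_x = 0, C_y = 137.3 lb, D_y = 212.7 lb

Moments about C: D_y·5.1 − 350·3.1 = 0 → D_y = 1085/5.1 = 212.745 ≈ 212.7 lb.
ΣF_y = 0: C_y + 212.745 − 350 = 0 → C_y = 137.3 lb.
ΣF_x = 0: no horizontal applied forces, so C_x = 0.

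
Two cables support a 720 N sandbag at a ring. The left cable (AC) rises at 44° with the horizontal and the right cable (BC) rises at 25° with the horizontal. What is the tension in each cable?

T_AC = 699.0 N, T_BC = 554.8 N

ΣF_x = 0: −T_AC·cos44° + T_BC·cos25° = 0 → T_BC = 0.793704·T_AC.
ΣF_y = 0: T_AC·sin44° + T_BC·sin25° = 720.
Substitute: T_AC·(0.694658 + 0.793704·0.422618) = 720 → T_AC = 698.967 ≈ 699.0 N.
Then T_BC = 0.793704 × 698.967 = 554.8 N.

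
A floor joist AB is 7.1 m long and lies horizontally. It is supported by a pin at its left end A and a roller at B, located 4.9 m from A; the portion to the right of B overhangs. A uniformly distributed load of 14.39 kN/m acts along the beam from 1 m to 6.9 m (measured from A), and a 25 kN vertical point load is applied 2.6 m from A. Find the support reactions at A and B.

Resultant of the distributed load: 14.39 × 5.9 = 84.901 kN at 3.95 m from A.
Moments about A: B_y·4.9 − (14.39·5.9)·3.95 − 25·2.6 = 0 → B_y = 400.35895/4.9 = 81.7059 ≈ 81.71 kN.
ΣF_y = 0: A_y + 81.7059 − 14.39·5.9 − 25 = 0 → A_y = 28.20 kN.
ΣF_x = 0: no horizontal applied forces, so A_x = 0.

A_x = 0, A_y = 28.20 kN, B_y = 81.71 kN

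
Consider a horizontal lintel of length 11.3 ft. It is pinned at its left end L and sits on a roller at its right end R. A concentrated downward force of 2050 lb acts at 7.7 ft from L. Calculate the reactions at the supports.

L_x = 0, L_y = 653.1 lb, R_y = 1397 lb

ΣM about L: R_y·11.3 − 2050·7.7 = 0 → R_y = 15785/11.3 = 1396.9 ≈ 1397 lb.
ΣF_y = 0: L_y + 1396.9 − 2050 = 0 → L_y = 653.1 lb.
ΣF_x = 0: no horizontal applied forces, so L_x = 0.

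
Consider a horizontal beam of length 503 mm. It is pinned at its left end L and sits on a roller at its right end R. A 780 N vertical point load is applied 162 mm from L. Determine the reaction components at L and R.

L_x = 0, L_y = 528.8 N, R_y = 251.2 N

Moments about L: R_y·503 − 780·162 = 0 → R_y = 126360/503 = 251.213 ≈ 251.2 N.
ΣF_y = 0: L_y + 251.213 − 780 = 0 → L_y = 528.8 N.
ΣF_x = 0: no horizontal applied forces, so L_x = 0.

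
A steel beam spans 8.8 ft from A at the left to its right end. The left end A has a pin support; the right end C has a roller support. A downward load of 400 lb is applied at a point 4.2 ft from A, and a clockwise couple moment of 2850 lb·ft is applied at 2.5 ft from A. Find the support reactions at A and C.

A_x = 0, A_y = -114.8 lb, C_y = 514.8 lb

Taking moments about A: C_y·8.8 − 400·4.2 − 2850 = 0 → C_y = 4530/8.8 = 514.773 ≈ 514.8 lb.
ΣF_y = 0: A_y + 514.773 − 400 = 0 → A_y = -114.8 lb.
ΣF_x = 0: no horizontal applied forces, so A_x = 0.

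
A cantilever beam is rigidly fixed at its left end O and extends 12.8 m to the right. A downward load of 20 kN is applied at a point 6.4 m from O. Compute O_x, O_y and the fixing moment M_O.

O_x = 0, O_y = 20.00 kN, M_O = 128.0 kN·m

ΣF_x = 0: O_x = 0.
ΣF_y = 0: O_y − 20 = 0 → O_y = 20.00 kN.
ΣM about O: M_O − 20·6.4 = 0 → M_O = 128.0 kN·m.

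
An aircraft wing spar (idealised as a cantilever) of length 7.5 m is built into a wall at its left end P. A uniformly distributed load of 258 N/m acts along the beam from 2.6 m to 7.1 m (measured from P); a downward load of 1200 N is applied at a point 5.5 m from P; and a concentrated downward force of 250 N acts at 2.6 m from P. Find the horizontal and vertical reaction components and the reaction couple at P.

Resultant of the distributed load: 258 × 4.5 = 1161 N at 4.85 m from P.
ΣF_x = 0: P_x = 0.
ΣF_y = 0: P_y − 258·4.5 − 1200 − 250 = 0 → P_y = 2611 N.
ΣM about P: M_P − (258·4.5)·4.85 − 1200·5.5 − 250·2.6 = 0 → M_P = 12880 N·m.

P_x = 0, P_y = 2611 N, M_P = 12880 N·m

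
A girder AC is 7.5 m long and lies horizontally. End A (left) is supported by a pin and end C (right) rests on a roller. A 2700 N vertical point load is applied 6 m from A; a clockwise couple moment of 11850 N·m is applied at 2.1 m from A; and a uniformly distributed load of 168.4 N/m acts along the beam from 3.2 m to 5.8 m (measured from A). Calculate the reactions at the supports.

A_x = 0, A_y = -864.9 N, C_y = 4003 N

Resultant of the distributed load: 168.4 × 2.6 = 437.84 N at 4.5 m from A.
ΣM about A: C_y·7.5 − 2700·6 − 11850 − (168.4·2.6)·4.5 = 0 → C_y = 30020.28/7.5 = 4002.7 ≈ 4003 N.
ΣF_y = 0: A_y + 4002.7 − 2700 − 168.4·2.6 = 0 → A_y = -864.9 N.
ΣF_x = 0: no horizontal applied forces, so A_x = 0.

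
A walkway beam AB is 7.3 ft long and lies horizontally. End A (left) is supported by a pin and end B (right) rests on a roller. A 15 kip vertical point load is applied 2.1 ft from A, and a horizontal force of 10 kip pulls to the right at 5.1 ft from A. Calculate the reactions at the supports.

A_x = -10.00 kip, A_y = 10.68 kip, B_y = 4.315 kip

Taking moments about A: B_y·7.3 − 15·2.1 = 0 → B_y = 31.5/7.3 = 4.31507 ≈ 4.315 kip.
ΣF_y = 0: A_y + 4.31507 − 15 = 0 → A_y = 10.68 kip.
ΣF_x = 0: A_x + 10 = 0 → A_x = -10.00 kip.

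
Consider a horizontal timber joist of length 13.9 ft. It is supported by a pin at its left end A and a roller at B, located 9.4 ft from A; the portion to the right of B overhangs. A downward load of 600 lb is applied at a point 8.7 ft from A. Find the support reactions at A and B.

Taking moments about A: B_y·9.4 − 600·8.7 = 0 → B_y = 5220/9.4 = 555.319 ≈ 555.3 lb.
ΣF_y = 0: A_y + 555.319 − 600 = 0 → A_y = 44.68 lb.
ΣF_x = 0: no horizontal applied forces, so A_x = 0.

A_x = 0, A_y = 44.68 lb, B_y = 555.3 lb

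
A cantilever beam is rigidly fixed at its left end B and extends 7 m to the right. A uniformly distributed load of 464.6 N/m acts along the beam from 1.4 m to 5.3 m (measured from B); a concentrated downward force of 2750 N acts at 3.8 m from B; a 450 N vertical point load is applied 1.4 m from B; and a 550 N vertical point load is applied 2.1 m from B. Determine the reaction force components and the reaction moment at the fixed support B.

Resultant of the distributed load: 464.6 × 3.9 = 1811.94 N at 3.35 m from B.
ΣF_x = 0: B_x = 0.
ΣF_y = 0: B_y − 464.6·3.9 − 2750 − 450 − 550 = 0 → B_y = 5562 N.
ΣM about B: M_B − (464.6·3.9)·3.35 − 2750·3.8 − 450·1.4 − 550·2.1 = 0 → M_B = 18300 N·m.

B_x = 0, B_y = 5562 N, M_B = 18300 N·m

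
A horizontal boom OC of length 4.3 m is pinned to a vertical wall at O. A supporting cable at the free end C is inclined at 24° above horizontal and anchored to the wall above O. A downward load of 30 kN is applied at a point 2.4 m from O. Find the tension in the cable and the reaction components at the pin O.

T = 41.17 kN, O_x = 37.61 kN, O_y = 13.26 kN

ΣM about O: T·sin24°·4.3 − 30·2.4 = 0 → T = 72/(4.3·0.406737) = 41.1671 ≈ 41.17 kN.
ΣF_x = 0: O_x − T·cos24° = 0 → O_x = 41.1671 × 0.913545 = 37.61 kN.
ΣF_y = 0: O_y + T·sin24° − 30 = 0 → O_y = 30 − 41.1671 × 0.406737 = 13.26 kN.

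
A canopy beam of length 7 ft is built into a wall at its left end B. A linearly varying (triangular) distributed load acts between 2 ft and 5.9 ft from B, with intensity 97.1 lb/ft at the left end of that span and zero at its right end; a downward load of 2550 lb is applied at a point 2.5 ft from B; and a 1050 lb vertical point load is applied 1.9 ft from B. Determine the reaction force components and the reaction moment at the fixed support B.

B_x = 0, B_y = 3789 lb, M_B = 8995 lb·ft

Resultant of the triangular load: ½ × 97.1 × 3.9 = 189.345 lb, acting at 3.3 ft from B (one-third of the span from the peak).
ΣF_x = 0: B_x = 0.
ΣF_y = 0: B_y − ½·97.1·3.9 − 2550 − 1050 = 0 → B_y = 3789 lb.
ΣM about B: M_B − (½·97.1·3.9)·3.3 − 2550·2.5 − 1050·1.9 = 0 → M_B = 8995 lb·ft.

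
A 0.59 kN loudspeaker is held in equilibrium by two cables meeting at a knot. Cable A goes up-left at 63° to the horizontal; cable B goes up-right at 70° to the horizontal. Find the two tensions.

T_A = 0.2759 kN, T_B = 0.3662 kN

ΣF_x = 0: −T_A·cos63° + T_B·cos70° = 0 → T_B = 1.32738·T_A.
ΣF_y = 0: T_A·sin63° + T_B·sin70° = 0.59.
Substitute: T_A·(0.891007 + 1.32738·0.939693) = 0.59 → T_A = 0.275915 ≈ 0.2759 kN.
Then T_B = 1.32738 × 0.275915 = 0.3662 kN.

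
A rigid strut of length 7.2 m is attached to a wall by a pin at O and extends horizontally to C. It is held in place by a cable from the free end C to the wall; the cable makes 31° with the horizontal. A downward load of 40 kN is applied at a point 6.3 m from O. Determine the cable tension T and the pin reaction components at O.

T = 67.96 kN, O_x = 58.25 kN, O_y = 5.000 kN

ΣM about O: T·sin31°·7.2 − 40·6.3 = 0 → T = 252/(7.2·0.515038) = 67.9562 ≈ 67.96 kN.
ΣF_x = 0: O_x − T·cos31° = 0 → O_x = 67.9562 × 0.857167 = 58.25 kN.
ΣF_y = 0: O_y + T·sin31° − 40 = 0 → O_y = 40 − 67.9562 × 0.515038 = 5.000 kN.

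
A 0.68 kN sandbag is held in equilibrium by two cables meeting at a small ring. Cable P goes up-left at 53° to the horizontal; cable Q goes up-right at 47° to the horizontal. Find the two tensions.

T_P = 0.4709 kN, T_Q = 0.4155 kN

ΣF_x = 0: −T_P·cos53° + T_Q·cos47° = 0 → T_Q = 0.882429·T_P.
ΣF_y = 0: T_P·sin53° + T_Q·sin47° = 0.68.
Substitute: T_P·(0.798636 + 0.882429·0.731354) = 0.68 → T_P = 0.470913 ≈ 0.4709 kN.
Then T_Q = 0.882429 × 0.470913 = 0.4155 kN.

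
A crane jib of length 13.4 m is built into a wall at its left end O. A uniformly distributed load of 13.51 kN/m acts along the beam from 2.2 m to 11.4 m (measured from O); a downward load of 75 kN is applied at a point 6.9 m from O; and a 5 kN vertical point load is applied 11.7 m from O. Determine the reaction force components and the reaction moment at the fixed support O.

Resultant of the distributed load: 13.51 × 9.2 = 124.292 kN at 6.8 m from O.
ΣF_x = 0: O_x = 0.
ΣF_y = 0: O_y − 13.51·9.2 − 75 − 5 = 0 → O_y = 204.3 kN.
ΣM about O: M_O − (13.51·9.2)·6.8 − 75·6.9 − 5·11.7 = 0 → M_O = 1421 kN·m.

O_x = 0, O_y = 204.3 kN, M_O = 1421 kN·m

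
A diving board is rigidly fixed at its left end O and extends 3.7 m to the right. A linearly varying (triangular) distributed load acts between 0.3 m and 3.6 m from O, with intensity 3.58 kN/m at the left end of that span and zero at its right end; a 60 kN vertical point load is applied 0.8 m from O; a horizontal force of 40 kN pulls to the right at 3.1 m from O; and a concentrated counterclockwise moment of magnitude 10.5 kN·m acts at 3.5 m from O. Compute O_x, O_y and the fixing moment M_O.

Resultant of the triangular load: ½ × 3.58 × 3.3 = 5.907 kN, acting at 1.4 m from O (one-third of the span from the peak).
ΣF_x = 0: O_x + 40 = 0 → O_x = -40.00 kN.
ΣF_y = 0: O_y − ½·3.58·3.3 − 60 = 0 → O_y = 65.91 kN.
ΣM about O: M_O − (½·3.58·3.3)·1.4 − 60·0.8 + 10.5 = 0 → M_O = 45.77 kN·m.

O_x = -40.00 kN, O_y = 65.91 kN, M_O = 45.77 kN·m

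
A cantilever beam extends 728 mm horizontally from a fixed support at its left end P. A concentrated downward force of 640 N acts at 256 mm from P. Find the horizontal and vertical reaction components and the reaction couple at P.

P_x = 0, P_y = 640.0 N, M_P = 163800 N·mm

ΣF_x = 0: P_x = 0.
ΣF_y = 0: P_y − 640 = 0 → P_y = 640.0 N.
ΣM about P: M_P − 640·256 = 0 → M_P = 163800 N·mm.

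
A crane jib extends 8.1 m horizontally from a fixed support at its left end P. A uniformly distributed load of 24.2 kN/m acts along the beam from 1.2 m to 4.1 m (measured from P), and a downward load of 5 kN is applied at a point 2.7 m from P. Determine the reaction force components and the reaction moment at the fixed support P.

P_x = 0, P_y = 75.18 kN, M_P = 199.5 kN·m

Resultant of the distributed load: 24.2 × 2.9 = 70.18 kN at 2.65 m from P.
ΣF_x = 0: P_x = 0.
ΣF_y = 0: P_y − 24.2·2.9 − 5 = 0 → P_y = 75.18 kN.
ΣM about P: M_P − (24.2·2.9)·2.65 − 5·2.7 = 0 → M_P = 199.5 kN·m.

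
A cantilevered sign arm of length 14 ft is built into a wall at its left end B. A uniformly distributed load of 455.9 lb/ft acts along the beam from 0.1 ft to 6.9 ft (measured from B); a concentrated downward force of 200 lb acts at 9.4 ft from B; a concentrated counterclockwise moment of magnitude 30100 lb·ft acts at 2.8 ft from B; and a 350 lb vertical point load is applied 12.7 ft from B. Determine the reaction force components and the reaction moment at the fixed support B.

Resultant of the distributed load: 455.9 × 6.8 = 3100.12 lb at 3.5 ft from B.
ΣF_x = 0: B_x = 0.
ΣF_y = 0: B_y − 455.9·6.8 − 200 − 350 = 0 → B_y = 3650 lb.
ΣM about B: M_B − (455.9·6.8)·3.5 − 200·9.4 + 30100 − 350·12.7 = 0 → M_B = -12920 lb·ft.

B_x = 0, B_y = 3650 lb, M_B = -12920 lb·ft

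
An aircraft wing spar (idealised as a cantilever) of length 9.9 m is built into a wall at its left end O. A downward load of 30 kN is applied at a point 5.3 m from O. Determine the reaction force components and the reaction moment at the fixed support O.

ΣF_x = 0: O_x = 0.
ΣF_y = 0: O_y − 30 = 0 → O_y = 30.00 kN.
ΣM about O: M_O − 30·5.3 = 0 → M_O = 159.0 kN·m.

O_x = 0, O_y = 30.00 kN, M_O = 159.0 kN·m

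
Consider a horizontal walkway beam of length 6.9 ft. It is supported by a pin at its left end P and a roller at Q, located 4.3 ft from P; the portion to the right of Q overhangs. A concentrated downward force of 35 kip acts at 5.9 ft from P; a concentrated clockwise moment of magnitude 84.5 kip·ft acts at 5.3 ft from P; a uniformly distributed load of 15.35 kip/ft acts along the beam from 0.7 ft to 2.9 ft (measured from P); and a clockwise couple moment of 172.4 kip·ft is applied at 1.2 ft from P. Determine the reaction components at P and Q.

Resultant of the distributed load: 15.35 × 2.2 = 33.77 kip at 1.8 ft from P.
ΣM about P: Q_y·4.3 − 35·5.9 − 84.5 − (15.35·2.2)·1.8 − 172.4 = 0 → Q_y = 524.186/4.3 = 121.904 ≈ 121.9 kip.
ΣF_y = 0: P_y + 121.904 − 35 − 15.35·2.2 = 0 → P_y = -53.13 kip.
ΣF_x = 0: no horizontal applied forces, so P_x = 0.

P_x = 0, P_y = -53.13 kip, Q_y = 121.9 kip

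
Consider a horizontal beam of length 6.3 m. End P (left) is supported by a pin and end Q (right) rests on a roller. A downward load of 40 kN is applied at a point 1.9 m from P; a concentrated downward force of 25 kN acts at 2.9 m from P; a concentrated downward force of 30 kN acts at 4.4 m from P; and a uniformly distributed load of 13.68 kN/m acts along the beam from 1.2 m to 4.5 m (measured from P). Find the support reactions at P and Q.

Resultant of the distributed load: 13.68 × 3.3 = 45.144 kN at 2.85 m from P.
ΣM about P: Q_y·6.3 − 40·1.9 − 25·2.9 − 30·4.4 − (13.68·3.3)·2.85 = 0 → Q_y = 409.1604/6.3 = 64.9461 ≈ 64.95 kN.
ΣF_y = 0: P_y + 64.9461 − 40 − 25 − 30 − 13.68·3.3 = 0 → P_y = 75.20 kN.
ΣF_x = 0: no horizontal applied forces, so P_x = 0.

P_x = 0, P_y = 75.20 kN, Q_y = 64.95 kN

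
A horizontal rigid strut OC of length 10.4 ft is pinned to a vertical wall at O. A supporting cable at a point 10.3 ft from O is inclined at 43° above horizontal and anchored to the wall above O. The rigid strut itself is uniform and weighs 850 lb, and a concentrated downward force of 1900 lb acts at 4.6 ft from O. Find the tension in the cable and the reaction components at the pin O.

T = 1873 lb, O_x = 1370 lb, O_y = 1472 lb

ΣM about O: T·sin43°·10.3 − 850·5.2 − 1900·4.6 = 0 → T = 13160/(10.3·0.681998) = 1873.42 ≈ 1873 lb.
ΣF_x = 0: O_x − T·cos43° = 0 → O_x = 1873.42 × 0.731354 = 1370 lb.
ΣF_y = 0: O_y + T·sin43° − 850 − 1900 = 0 → O_y = 2750 − 1873.42 × 0.681998 = 1472 lb.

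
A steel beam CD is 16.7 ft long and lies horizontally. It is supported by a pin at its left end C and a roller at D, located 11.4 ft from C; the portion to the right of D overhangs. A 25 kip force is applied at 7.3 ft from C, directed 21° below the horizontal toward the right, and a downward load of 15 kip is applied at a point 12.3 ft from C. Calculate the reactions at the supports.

C_x = -23.34 kip, C_y = 2.038 kip, D_y = 21.92 kip

Taking moments about C: D_y·11.4 − 25·sin21°·7.3 − 15·12.3 = 0 → D_y = 249.902/11.4 = 21.9212 ≈ 21.92 kip.
ΣF_y = 0: C_y + 21.9212 − 25·sin21° − 15 = 0 → C_y = 2.038 kip.
ΣF_x = 0: C_x + 25·cos21° = 0 → C_x = -23.34 kip.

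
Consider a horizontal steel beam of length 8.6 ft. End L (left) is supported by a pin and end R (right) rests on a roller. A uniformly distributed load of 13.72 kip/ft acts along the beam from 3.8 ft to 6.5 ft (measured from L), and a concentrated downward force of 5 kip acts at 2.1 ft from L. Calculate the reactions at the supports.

Resultant of the distributed load: 13.72 × 2.7 = 37.044 kip at 5.15 ft from L.
Moments about L: R_y·8.6 − (13.72·2.7)·5.15 − 5·2.1 = 0 → R_y = 201.2766/8.6 = 23.4043 ≈ 23.40 kip.
ΣF_y = 0: L_y + 23.4043 − 13.72·2.7 − 5 = 0 → L_y = 18.64 kip.
ΣF_x = 0: no horizontal applied forces, so L_x = 0.

L_x = 0, L_y = 18.64 kip, R_y = 23.40 kip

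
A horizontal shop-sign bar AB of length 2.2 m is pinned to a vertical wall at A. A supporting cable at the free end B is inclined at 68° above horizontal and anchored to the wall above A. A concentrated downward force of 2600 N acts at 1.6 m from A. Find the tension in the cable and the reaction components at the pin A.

T = 2039 N, A_x = 764.0 N, A_y = 709.1 N

ΣM about A: T·sin68°·2.2 − 2600·1.6 = 0 → T = 4160/(2.2·0.927184) = 2039.41 ≈ 2039 N.
ΣF_x = 0: A_x − T·cos68° = 0 → A_x = 2039.41 × 0.374607 = 764.0 N.
ΣF_y = 0: A_y + T·sin68° − 2600 = 0 → A_y = 2600 − 2039.41 × 0.927184 = 709.1 N.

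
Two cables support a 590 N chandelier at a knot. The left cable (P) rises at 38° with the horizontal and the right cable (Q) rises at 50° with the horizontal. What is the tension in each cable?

T_P = 379.5 N, T_Q = 465.2 N

ΣF_x = 0: −T_P·cos38° + T_Q·cos50° = 0 → T_Q = 1.22593·T_P.
ΣF_y = 0: T_P·sin38° + T_Q·sin50° = 590.
Substitute: T_P·(0.615661 + 1.22593·0.766044) = 590 → T_P = 379.476 ≈ 379.5 N.
Then T_Q = 1.22593 × 379.476 = 465.2 N.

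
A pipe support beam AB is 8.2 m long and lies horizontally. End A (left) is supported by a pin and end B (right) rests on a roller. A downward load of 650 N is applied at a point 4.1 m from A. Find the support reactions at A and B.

A_x = 0, A_y = 325.0 N, B_y = 325.0 N

Moments about A: B_y·8.2 − 650·4.1 = 0 → B_y = 2665/8.2 = 325.0 N.
ΣF_y = 0: A_y + 325 − 650 = 0 → A_y = 325.0 N.
ΣF_x = 0: no horizontal applied forces, so A_x = 0.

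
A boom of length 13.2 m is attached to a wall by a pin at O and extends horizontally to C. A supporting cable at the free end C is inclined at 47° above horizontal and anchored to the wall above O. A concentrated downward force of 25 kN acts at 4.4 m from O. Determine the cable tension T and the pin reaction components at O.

T = 11.39 kN, O_x = 7.771 kN, O_y = 16.67 kN

ΣM about O: T·sin47°·13.2 − 25·4.4 = 0 → T = 110/(13.2·0.731354) = 11.3944 ≈ 11.39 kN.
ΣF_x = 0: O_x − T·cos47° = 0 → O_x = 11.3944 × 0.681998 = 7.771 kN.
ΣF_y = 0: O_y + T·sin47° − 25 = 0 → O_y = 25 − 11.3944 × 0.731354 = 16.67 kN.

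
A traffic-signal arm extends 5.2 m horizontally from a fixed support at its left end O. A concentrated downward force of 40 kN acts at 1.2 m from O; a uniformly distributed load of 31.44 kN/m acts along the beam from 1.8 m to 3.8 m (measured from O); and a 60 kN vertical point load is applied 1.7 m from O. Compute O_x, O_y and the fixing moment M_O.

O_x = 0, O_y = 162.9 kN, M_O = 326.1 kN·m

Resultant of the distributed load: 31.44 × 2 = 62.88 kN at 2.8 m from O.
ΣF_x = 0: O_x = 0.
ΣF_y = 0: O_y − 40 − 31.44·2 − 60 = 0 → O_y = 162.9 kN.
ΣM about O: M_O − 40·1.2 − (31.44·2)·2.8 − 60·1.7 = 0 → M_O = 326.1 kN·m.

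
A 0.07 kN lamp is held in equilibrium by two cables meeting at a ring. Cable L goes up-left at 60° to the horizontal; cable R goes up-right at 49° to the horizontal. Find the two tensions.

T_L = 0.04857 kN, T_R = 0.03702 kN

ΣF_x = 0: −T_L·cos60° + T_R·cos49° = 0 → T_R = 0.762127·T_L.
ΣF_y = 0: T_L·sin60° + T_R·sin49° = 0.07.
Substitute: T_L·(0.866025 + 0.762127·0.75471) = 0.07 → T_L = 0.0485703 ≈ 0.04857 kN.
Then T_R = 0.762127 × 0.0485703 = 0.03702 kN.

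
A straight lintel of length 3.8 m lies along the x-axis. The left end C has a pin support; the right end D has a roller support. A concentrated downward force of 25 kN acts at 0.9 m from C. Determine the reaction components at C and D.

Moments about C: D_y·3.8 − 25·0.9 = 0 → D_y = 22.5/3.8 = 5.92105 ≈ 5.921 kN.
ΣF_y = 0: C_y + 5.92105 − 25 = 0 → C_y = 19.08 kN.
ΣF_x = 0: no horizontal applied forces, so C_x = 0.

C_x = 0, C_y = 19.08 kN, D_y = 5.921 kN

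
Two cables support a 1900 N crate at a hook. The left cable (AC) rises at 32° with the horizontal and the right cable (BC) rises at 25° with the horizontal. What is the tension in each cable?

ΣF_x = 0: −T_AC·cos32° + T_BC·cos25° = 0 → T_BC = 0.935718·T_AC.
ΣF_y = 0: T_AC·sin32° + T_BC·sin25° = 1900.
Substitute: T_AC·(0.529919 + 0.935718·0.422618) = 1900 → T_AC = 2053.23 ≈ 2053 N.
Then T_BC = 0.935718 × 2053.23 = 1921 N.

T_AC = 2053 N, T_BC = 1921 N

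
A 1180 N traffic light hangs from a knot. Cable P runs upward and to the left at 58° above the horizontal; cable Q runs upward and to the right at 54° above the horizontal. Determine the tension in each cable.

ΣF_x = 0: −T_P·cos58° + T_Q·cos54° = 0 → T_Q = 0.901553·T_P.
ΣF_y = 0: T_P·sin58° + T_Q·sin54° = 1180.
Substitute: T_P·(0.848048 + 0.901553·0.809017) = 1180 → T_P = 748.057 ≈ 748.1 N.
Then T_Q = 0.901553 × 748.057 = 674.4 N.

T_P = 748.1 N, T_Q = 674.4 N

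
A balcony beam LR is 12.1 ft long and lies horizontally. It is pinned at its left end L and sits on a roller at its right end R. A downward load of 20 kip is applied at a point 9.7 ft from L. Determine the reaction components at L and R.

L_x = 0, L_y = 3.967 kip, R_y = 16.03 kip

Taking moments about L: R_y·12.1 − 20·9.7 = 0 → R_y = 194/12.1 = 16.0331 ≈ 16.03 kip.
ΣF_y = 0: L_y + 16.0331 − 20 = 0 → L_y = 3.967 kip.
ΣF_x = 0: no horizontal applied forces, so L_x = 0.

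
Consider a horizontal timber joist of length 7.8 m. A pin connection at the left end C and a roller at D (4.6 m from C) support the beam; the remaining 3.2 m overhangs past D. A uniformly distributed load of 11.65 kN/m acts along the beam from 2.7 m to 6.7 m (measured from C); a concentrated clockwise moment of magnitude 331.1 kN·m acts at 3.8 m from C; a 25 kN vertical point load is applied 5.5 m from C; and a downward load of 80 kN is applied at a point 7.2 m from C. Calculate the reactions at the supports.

Resultant of the distributed load: 11.65 × 4 = 46.6 kN at 4.7 m from C.
ΣM about C: D_y·4.6 − (11.65·4)·4.7 − 331.1 − 25·5.5 − 80·7.2 = 0 → D_y = 1263.62/4.6 = 274.7 kN.
ΣF_y = 0: C_y + 274.7 − 11.65·4 − 25 − 80 = 0 → C_y = -123.1 kN.
ΣF_x = 0: no horizontal applied forces, so C_x = 0.

C_x = 0, C_y = -123.1 kN, D_y = 274.7 kN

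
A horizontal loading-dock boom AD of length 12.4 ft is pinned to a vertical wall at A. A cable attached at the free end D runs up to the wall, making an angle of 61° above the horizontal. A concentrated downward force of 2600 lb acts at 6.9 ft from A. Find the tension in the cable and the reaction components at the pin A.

T = 1654 lb, A_x = 802.0 lb, A_y = 1153 lb

ΣM about A: T·sin61°·12.4 − 2600·6.9 = 0 → T = 17940/(12.4·0.87462) = 1654.17 ≈ 1654 lb.
ΣF_x = 0: A_x − T·cos61° = 0 → A_x = 1654.17 × 0.48481 = 802.0 lb.
ΣF_y = 0: A_y + T·sin61° − 2600 = 0 → A_y = 2600 − 1654.17 × 0.87462 = 1153 lb.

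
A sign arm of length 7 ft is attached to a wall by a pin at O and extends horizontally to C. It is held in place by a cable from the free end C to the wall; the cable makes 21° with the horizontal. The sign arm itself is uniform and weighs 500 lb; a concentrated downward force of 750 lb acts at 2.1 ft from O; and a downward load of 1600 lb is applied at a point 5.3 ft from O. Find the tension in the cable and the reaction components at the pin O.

ΣM about O: T·sin21°·7 − 500·3.5 − 750·2.1 − 1600·5.3 = 0 → T = 11805/(7·0.358368) = 4705.86 ≈ 4706 lb.
ΣF_x = 0: O_x − T·cos21° = 0 → O_x = 4705.86 × 0.93358 = 4393 lb.
ΣF_y = 0: O_y + T·sin21° − 500 − 750 − 1600 = 0 → O_y = 2850 − 4705.86 × 0.358368 = 1164 lb.

T = 4706 lb, O_x = 4393 lb, O_y = 1164 lb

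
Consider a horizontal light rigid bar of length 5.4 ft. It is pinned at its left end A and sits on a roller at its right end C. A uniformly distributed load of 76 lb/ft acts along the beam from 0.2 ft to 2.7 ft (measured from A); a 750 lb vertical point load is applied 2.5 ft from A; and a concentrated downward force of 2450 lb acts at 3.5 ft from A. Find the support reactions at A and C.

Resultant of the distributed load: 76 × 2.5 = 190 lb at 1.45 ft from A.
Taking moments about A: C_y·5.4 − (76·2.5)·1.45 − 750·2.5 − 2450·3.5 = 0 → C_y = 10725.5/5.4 = 1986.2 ≈ 1986 lb.
ΣF_y = 0: A_y + 1986.2 − 76·2.5 − 750 − 2450 = 0 → A_y = 1404 lb.
ΣF_x = 0: no horizontal applied forces, so A_x = 0.

A_x = 0, A_y = 1404 lb, C_y = 1986 lb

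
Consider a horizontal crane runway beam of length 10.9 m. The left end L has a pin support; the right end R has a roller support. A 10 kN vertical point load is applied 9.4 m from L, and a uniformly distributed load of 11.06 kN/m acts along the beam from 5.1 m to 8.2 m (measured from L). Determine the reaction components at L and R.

L_x = 0, L_y = 14.74 kN, R_y = 29.54 kN

Resultant of the distributed load: 11.06 × 3.1 = 34.286 kN at 6.65 m from L.
ΣM about L: R_y·10.9 − 10·9.4 − (11.06·3.1)·6.65 = 0 → R_y = 322.0019/10.9 = 29.5415 ≈ 29.54 kN.
ΣF_y = 0: L_y + 29.5415 − 10 − 11.06·3.1 = 0 → L_y = 14.74 kN.
ΣF_x = 0: no horizontal applied forces, so L_x = 0.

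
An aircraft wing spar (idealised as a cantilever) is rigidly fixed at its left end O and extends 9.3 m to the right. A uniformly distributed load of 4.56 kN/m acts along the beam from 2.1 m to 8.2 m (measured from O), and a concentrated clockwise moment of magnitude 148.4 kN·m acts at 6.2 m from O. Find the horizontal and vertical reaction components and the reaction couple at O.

O_x = 0, O_y = 27.82 kN, M_O = 291.7 kN·m

Resultant of the distributed load: 4.56 × 6.1 = 27.816 kN at 5.15 m from O.
ΣF_x = 0: O_x = 0.
ΣF_y = 0: O_y − 4.56·6.1 = 0 → O_y = 27.82 kN.
ΣM about O: M_O − (4.56·6.1)·5.15 − 148.4 = 0 → M_O = 291.7 kN·m.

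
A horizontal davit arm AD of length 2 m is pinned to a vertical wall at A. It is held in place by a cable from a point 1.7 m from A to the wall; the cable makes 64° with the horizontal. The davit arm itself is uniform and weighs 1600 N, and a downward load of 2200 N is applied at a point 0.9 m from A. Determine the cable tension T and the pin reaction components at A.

ΣM about A: T·sin64°·1.7 − 1600·1 − 2200·0.9 = 0 → T = 3580/(1.7·0.898794) = 2343.01 ≈ 2343 N.
ΣF_x = 0: A_x − T·cos64° = 0 → A_x = 2343.01 × 0.438371 = 1027 N.
ΣF_y = 0: A_y + T·sin64° − 1600 − 2200 = 0 → A_y = 3800 − 2343.01 × 0.898794 = 1694 N.

T = 2343 N, A_x = 1027 N, A_y = 1694 N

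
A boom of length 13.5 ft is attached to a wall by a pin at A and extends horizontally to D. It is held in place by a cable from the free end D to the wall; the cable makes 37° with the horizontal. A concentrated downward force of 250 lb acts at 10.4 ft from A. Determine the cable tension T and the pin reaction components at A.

ΣM about A: T·sin37°·13.5 − 250·10.4 = 0 → T = 2600/(13.5·0.601815) = 320.02 ≈ 320.0 lb.
ΣF_x = 0: A_x − T·cos37° = 0 → A_x = 320.02 × 0.798636 = 255.6 lb.
ΣF_y = 0: A_y + T·sin37° − 250 = 0 → A_y = 250 − 320.02 × 0.601815 = 57.41 lb.

T = 320.0 lb, A_x = 255.6 lb, A_y = 57.41 lb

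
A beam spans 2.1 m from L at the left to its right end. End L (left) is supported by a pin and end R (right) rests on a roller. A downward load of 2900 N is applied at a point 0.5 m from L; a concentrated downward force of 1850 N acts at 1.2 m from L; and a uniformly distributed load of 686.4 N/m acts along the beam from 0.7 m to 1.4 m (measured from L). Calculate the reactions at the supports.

L_x = 0, L_y = 3243 N, R_y = 1988 N

Resultant of the distributed load: 686.4 × 0.7 = 480.48 N at 1.05 m from L.
Moments about L: R_y·2.1 − 2900·0.5 − 1850·1.2 − (686.4·0.7)·1.05 = 0 → R_y = 4174.504/2.1 = 1987.86 ≈ 1988 N.
ΣF_y = 0: L_y + 1987.86 − 2900 − 1850 − 686.4·0.7 = 0 → L_y = 3243 N.
ΣF_x = 0: no horizontal applied forces, so L_x = 0.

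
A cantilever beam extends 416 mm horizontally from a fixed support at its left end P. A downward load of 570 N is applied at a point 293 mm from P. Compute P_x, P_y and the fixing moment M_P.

P_x = 0, P_y = 570.0 N, M_P = 167000 N·mm

ΣF_x = 0: P_x = 0.
ΣF_y = 0: P_y − 570 = 0 → P_y = 570.0 N.
ΣM about P: M_P − 570·293 = 0 → M_P = 167000 N·mm.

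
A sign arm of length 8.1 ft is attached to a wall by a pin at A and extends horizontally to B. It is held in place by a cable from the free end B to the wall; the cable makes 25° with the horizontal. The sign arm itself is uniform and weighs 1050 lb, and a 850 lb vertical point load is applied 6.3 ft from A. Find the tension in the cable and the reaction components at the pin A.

ΣM about A: T·sin25°·8.1 − 1050·4.05 − 850·6.3 = 0 → T = 9607.5/(8.1·0.422618) = 2806.58 ≈ 2807 lb.
ΣF_x = 0: A_x − T·cos25° = 0 → A_x = 2806.58 × 0.906308 = 2544 lb.
ΣF_y = 0: A_y + T·sin25° − 1050 − 850 = 0 → A_y = 1900 − 2806.58 × 0.422618 = 713.9 lb.

T = 2807 lb, A_x = 2544 lb, A_y = 713.9 lb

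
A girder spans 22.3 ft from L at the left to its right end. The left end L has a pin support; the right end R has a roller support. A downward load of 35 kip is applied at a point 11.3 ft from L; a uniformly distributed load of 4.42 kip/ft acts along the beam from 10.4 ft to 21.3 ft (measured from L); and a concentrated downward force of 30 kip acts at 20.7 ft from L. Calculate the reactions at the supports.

L_x = 0, L_y = 33.35 kip, R_y = 79.83 kip

Resultant of the distributed load: 4.42 × 10.9 = 48.178 kip at 15.85 ft from L.
Taking moments about L: R_y·22.3 − 35·11.3 − (4.42·10.9)·15.85 − 30·20.7 = 0 → R_y = 1780.1213/22.3 = 79.8261 ≈ 79.83 kip.
ΣF_y = 0: L_y + 79.8261 − 35 − 4.42·10.9 − 30 = 0 → L_y = 33.35 kip.
ΣF_x = 0: no horizontal applied forces, so L_x = 0.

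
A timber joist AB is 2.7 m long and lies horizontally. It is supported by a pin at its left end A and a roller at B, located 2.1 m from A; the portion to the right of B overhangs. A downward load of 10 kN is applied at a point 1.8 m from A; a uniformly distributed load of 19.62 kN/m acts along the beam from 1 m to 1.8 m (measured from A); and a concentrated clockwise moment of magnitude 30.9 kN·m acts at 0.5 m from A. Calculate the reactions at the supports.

A_x = 0, A_y = -8.054 kN, B_y = 33.75 kN

Resultant of the distributed load: 19.62 × 0.8 = 15.696 kN at 1.4 m from A.
Moments about A: B_y·2.1 − 10·1.8 − (19.62·0.8)·1.4 − 30.9 = 0 → B_y = 70.8744/2.1 = 33.7497 ≈ 33.75 kN.
ΣF_y = 0: A_y + 33.7497 − 10 − 19.62·0.8 = 0 → A_y = -8.054 kN.
ΣF_x = 0: no horizontal applied forces, so A_x = 0.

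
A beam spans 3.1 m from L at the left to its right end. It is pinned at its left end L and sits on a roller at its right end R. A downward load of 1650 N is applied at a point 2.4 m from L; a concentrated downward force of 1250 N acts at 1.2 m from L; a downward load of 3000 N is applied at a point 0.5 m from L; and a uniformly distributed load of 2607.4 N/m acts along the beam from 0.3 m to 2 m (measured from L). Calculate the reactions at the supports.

L_x = 0, L_y = 6443 N, R_y = 3890 N

Resultant of the distributed load: 2607.4 × 1.7 = 4432.58 N at 1.15 m from L.
Taking moments about L: R_y·3.1 − 1650·2.4 − 1250·1.2 − 3000·0.5 − (2607.4·1.7)·1.15 = 0 → R_y = 12057.467/3.1 = 3889.51 ≈ 3890 N.
ΣF_y = 0: L_y + 3889.51 − 1650 − 1250 − 3000 − 2607.4·1.7 = 0 → L_y = 6443 N.
ΣF_x = 0: no horizontal applied forces, so L_x = 0.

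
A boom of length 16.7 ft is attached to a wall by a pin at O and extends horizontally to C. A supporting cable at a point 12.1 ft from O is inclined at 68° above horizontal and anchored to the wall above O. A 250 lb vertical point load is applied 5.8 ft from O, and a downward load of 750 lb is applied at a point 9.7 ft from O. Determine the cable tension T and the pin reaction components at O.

ΣM about O: T·sin68°·12.1 − 250·5.8 − 750·9.7 = 0 → T = 8725/(12.1·0.927184) = 777.704 ≈ 777.7 lb.
ΣF_x = 0: O_x − T·cos68° = 0 → O_x = 777.704 × 0.374607 = 291.3 lb.
ΣF_y = 0: O_y + T·sin68° − 250 − 750 = 0 → O_y = 1000 − 777.704 × 0.927184 = 278.9 lb.

T = 777.7 lb, O_x = 291.3 lb, O_y = 278.9 lb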